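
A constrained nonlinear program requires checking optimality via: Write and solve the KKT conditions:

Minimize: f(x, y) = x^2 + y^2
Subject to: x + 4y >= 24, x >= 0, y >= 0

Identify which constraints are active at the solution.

KKT conditions for min x^2 + y^2 s.t. 1x + 4y >= 24, x >= 0, y >= 0:
Stationarity: 2x = mu*1 + mu_x, 2y = mu*4 + mu_y, with mu, mu_x, mu_y >= 0
Complementary slackness: mu*(x + 4y - 24) = 0, mu_x*x = 0, mu_y*y = 0
(0, 0) is infeasible (1*0 + 4*0 < 24), so if mu = 0 stationarity would force x = mu_x/2 >= 0, y = mu_y/2 >= 0 with mu_x*x = mu_y*y = 0, i.e. x = y = 0: contradiction. Hence mu > 0 and x + 4y = 24 is active.
Try x > 0, y > 0 (so mu_x = mu_y = 0): x = 1*mu/2, y = 4*mu/2
Substitute: 1*(1*mu/2) + 4*(4*mu/2) = 24
  mu*17/2 = 24 => mu = 48/17
x* = 24/17 > 0, y* = 96/17 > 0, consistent with mu_x = mu_y = 0.
f is convex and the constraints are linear, so this KKT point is the global minimum.
f* = 576/17
Active constraints: x + 4y >= 24 (holds with equality, mu = 48/17 > 0); x >= 0 and y >= 0 are inactive (mu_x = mu_y = 0).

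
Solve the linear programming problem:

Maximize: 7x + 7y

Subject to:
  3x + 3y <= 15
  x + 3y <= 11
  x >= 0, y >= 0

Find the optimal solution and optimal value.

Feasible vertices: (0, 0), (0, 11/3), (2, 3), (5, 0)
Objective 7x + 7y at each:
  (0, 0): 0
  (0, 11/3): 77/3
  (2, 3): 35
  (5, 0): 35
Maximum is 35 at (2, 3).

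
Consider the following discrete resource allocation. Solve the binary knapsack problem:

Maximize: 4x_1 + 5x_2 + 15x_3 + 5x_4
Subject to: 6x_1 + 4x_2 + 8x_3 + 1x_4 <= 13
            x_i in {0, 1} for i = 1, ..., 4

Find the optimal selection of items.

Items: item 1 (v=4, w=6), item 2 (v=5, w=4), item 3 (v=15, w=8), item 4 (v=5, w=1)
Capacity: 13
Checking all 16 subsets (w = total weight, v = total value):
  {}: w = 0, v = 0
  {1}: w = 6, v = 4
  {2}: w = 4, v = 5
  {3}: w = 8, v = 15
  {4}: w = 1, v = 5
  {1, 2}: w = 10, v = 9
  {1, 3}: w = 14 > 13, infeasible
  {1, 4}: w = 7, v = 9
  {2, 3}: w = 12, v = 20
  {2, 4}: w = 5, v = 10
  {3, 4}: w = 9, v = 20
  {1, 2, 3}: w = 18 > 13, infeasible
  {1, 2, 4}: w = 11, v = 14
  {1, 3, 4}: w = 15 > 13, infeasible
  {2, 3, 4}: w = 13, v = 25
  {1, 2, 3, 4}: w = 19 > 13, infeasible
Best feasible subset: items [2, 3, 4]
Total weight: 13 <= 13, total value: 25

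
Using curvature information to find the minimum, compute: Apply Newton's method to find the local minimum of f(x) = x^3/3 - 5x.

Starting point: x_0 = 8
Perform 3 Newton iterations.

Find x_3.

f(x) = x^3/3 - 5x
f'(x) = x^2 - 5, f''(x) = 2x
Newton update: x_{n+1} = x_n - (x_n^2 - 5)/(2*x_n)
Step 1: x_0 = 8, f'=59, f''=16, x_1 = 69/16
Step 2: x_1 = 69/16, f'=3481/256, f''=69/8, x_2 = 6041/2208
Step 3: x_2 = 6041/2208, f'=12117361/4875264, f''=6041/1104, x_3 = 60870001/26677056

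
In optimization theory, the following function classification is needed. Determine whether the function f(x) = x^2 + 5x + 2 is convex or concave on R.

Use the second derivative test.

f(x) = x^2 + 5x + 2
f'(x) = 2x + 5
f''(x) = 2
Since f''(x) = 2 > 0 for all x, f is convex on R.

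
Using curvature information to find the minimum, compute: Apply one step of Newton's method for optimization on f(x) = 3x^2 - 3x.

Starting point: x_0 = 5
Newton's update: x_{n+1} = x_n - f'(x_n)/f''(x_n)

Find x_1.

f(x) = 3x^2 - 3x
f'(x) = 6x + (-3), f''(x) = 6
Newton step: x_1 = x_0 - f'(x_0)/f''(x_0)
f'(5) = 27
x_1 = 5 - 27/6 = 1/2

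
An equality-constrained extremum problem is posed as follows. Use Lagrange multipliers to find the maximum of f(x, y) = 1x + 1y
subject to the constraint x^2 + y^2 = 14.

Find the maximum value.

Set up Lagrange conditions: grad f = lambda * grad g
  1 = 2*lambda*x
  1 = 2*lambda*y
From these: x/y = 1/1, so x = 1t, y = 1t for some t.
Substitute into constraint: (1t)^2 + (1t)^2 = 14
  t^2 * 2 = 14
  t = sqrt(14/2)
Maximum = 1*x + 1*y = (1^2 + 1^2)*t = 2 * sqrt(14/2) = sqrt(28)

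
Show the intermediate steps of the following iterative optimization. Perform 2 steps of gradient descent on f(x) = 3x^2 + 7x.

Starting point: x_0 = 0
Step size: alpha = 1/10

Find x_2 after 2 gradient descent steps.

f(x) = 3x^2 + 7x, f'(x) = 6x + (7)
Step 1: f'(0) = 7, x_1 = 0 - 1/10 * 7 = -7/10
Step 2: f'(-7/10) = 14/5, x_2 = -7/10 - 1/10 * 14/5 = -49/50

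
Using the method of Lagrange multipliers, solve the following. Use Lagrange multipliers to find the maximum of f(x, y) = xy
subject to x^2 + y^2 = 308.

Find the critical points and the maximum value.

Lagrange conditions: y = 2*lambda*x and x = 2*lambda*y
If x = 0 then y = 0, violating the constraint, so x, y != 0.
Dividing: y/x = x/y => x^2 = y^2 => y = x or y = -x
Constraint: 2x^2 = 308 => x^2 = 154 => x = +/-sqrt(154)
Critical points: (sqrt(154), sqrt(154)), (-sqrt(154), -sqrt(154)), (sqrt(154), -sqrt(154)), (-sqrt(154), sqrt(154))
  y = x:  xy = x^2 = 154  at (sqrt(154), sqrt(154)) and (-sqrt(154), -sqrt(154))
  y = -x: xy = -x^2 = -154 at (sqrt(154), -sqrt(154)) and (-sqrt(154), sqrt(154))
Maximum xy = 154 at (sqrt(154), sqrt(154)) and (-sqrt(154), -sqrt(154))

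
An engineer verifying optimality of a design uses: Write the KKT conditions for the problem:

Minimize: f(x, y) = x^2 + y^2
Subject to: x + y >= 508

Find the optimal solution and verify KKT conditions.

KKT conditions for min x^2 + y^2 s.t. x + y >= 508:
Stationarity: 2x = mu, 2y = mu
So x = y = mu/2.
Complementary slackness: mu*(x + y - 508) = 0
Primal feasibility: x + y >= 508; dual feasibility: mu >= 0
If mu = 0 then x = y = 0, but 0 + 0 < 508 is infeasible, so the constraint is active.
Constraint active: x + y = 2*(mu/2) = 508 => mu = 508
x = y = 254, f = 129032
Verify: stationarity 2*254 = 508 = mu; primal 254 + 254 = 508 >= 508; dual mu = 508 >= 0; complementary slackness 508*(508 - 508) = 0. All KKT conditions hold.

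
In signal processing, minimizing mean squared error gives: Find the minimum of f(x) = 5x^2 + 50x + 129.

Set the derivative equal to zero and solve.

f(x) = 5x^2 + 50x + 129
f'(x) = 10x + (50) = 0
x = -50/10 = -5
f(-5) = 4
Since f''(x) = 10 > 0, this is a minimum.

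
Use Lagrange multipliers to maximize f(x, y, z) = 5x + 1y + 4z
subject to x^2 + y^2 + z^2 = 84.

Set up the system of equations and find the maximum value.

Lagrange conditions: 5 = 2*lambda*x, 1 = 2*lambda*y, 4 = 2*lambda*z
So x:5 = y:1 = z:4, i.e. x = 5t, y = 1t, z = 4t
Constraint: t^2*(5^2 + 1^2 + 4^2) = 84
  t^2 * 42 = 84  =>  t = sqrt(2)
Maximum = 5*5t + 1*1t + 4*4t = 42*sqrt(2) = sqrt(3528)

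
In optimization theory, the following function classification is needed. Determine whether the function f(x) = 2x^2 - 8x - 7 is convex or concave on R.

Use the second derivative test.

f(x) = 2x^2 - 8x - 7
f'(x) = 4x - 8
f''(x) = 4
Since f''(x) = 4 > 0 for all x, f is convex on R.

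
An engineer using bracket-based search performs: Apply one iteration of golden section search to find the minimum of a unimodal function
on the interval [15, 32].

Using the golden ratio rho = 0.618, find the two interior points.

Golden section search on [15, 32].
Golden ratio rho = 0.618 (approx).
Interior points:
  x_1 = 15 + (1-0.618)*17 = 21.4940
  x_2 = 15 + 0.618*17 = 25.5060
Compare f(x_1) and f(x_2) to determine which subinterval to keep.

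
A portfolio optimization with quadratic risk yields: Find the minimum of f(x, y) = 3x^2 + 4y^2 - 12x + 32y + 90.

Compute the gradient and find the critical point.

f(x,y) = 3x^2 + 4y^2 - 12x + 32y + 90
df/dx = 6x + (-12) = 0  =>  x = 2
df/dy = 8y + (32) = 0  =>  y = -4
f(2, -4) = 3*(2)^2 + 4*(-4)^2 + -12*(2) + 32*(-4) + 90 = 14
Hessian is diagonal with entries 6, 8 > 0, so this is a minimum.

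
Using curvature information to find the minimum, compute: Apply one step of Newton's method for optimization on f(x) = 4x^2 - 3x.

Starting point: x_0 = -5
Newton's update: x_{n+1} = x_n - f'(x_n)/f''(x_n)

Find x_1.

f(x) = 4x^2 - 3x
f'(x) = 8x + (-3), f''(x) = 8
Newton step: x_1 = x_0 - f'(x_0)/f''(x_0)
f'(-5) = -43
x_1 = -5 - -43/8 = 3/8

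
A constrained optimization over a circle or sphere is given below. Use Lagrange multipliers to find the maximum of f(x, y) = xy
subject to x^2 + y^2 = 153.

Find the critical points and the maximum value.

Lagrange conditions: y = 2*lambda*x and x = 2*lambda*y
If x = 0 then y = 0, violating the constraint, so x, y != 0.
Dividing: y/x = x/y => x^2 = y^2 => y = x or y = -x
Constraint: 2x^2 = 153 => x^2 = 153/2 => x = +/-sqrt(153/2)
Critical points: (sqrt(153/2), sqrt(153/2)), (-sqrt(153/2), -sqrt(153/2)), (sqrt(153/2), -sqrt(153/2)), (-sqrt(153/2), sqrt(153/2))
  y = x:  xy = x^2 = 153/2  at (sqrt(153/2), sqrt(153/2)) and (-sqrt(153/2), -sqrt(153/2))
  y = -x: xy = -x^2 = -153/2 at (sqrt(153/2), -sqrt(153/2)) and (-sqrt(153/2), sqrt(153/2))
Maximum xy = 153/2 at (sqrt(153/2), sqrt(153/2)) and (-sqrt(153/2), -sqrt(153/2))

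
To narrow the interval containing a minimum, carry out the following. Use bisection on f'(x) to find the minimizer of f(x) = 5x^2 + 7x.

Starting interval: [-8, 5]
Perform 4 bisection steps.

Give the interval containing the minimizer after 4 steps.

Finding critical point of f(x) = 5x^2 + 7x using bisection on f'(x) = 10x + 7.
f'(x) = 0 when x = -7/10.
Starting interval: [-8, 5]
Step 1: mid = -3/2, f'(mid) = -8, new interval = [-3/2, 5]
Step 2: mid = 7/4, f'(mid) = 49/2, new interval = [-3/2, 7/4]
Step 3: mid = 1/8, f'(mid) = 33/4, new interval = [-3/2, 1/8]
Step 4: mid = -11/16, f'(mid) = 1/8, new interval = [-3/2, -11/16]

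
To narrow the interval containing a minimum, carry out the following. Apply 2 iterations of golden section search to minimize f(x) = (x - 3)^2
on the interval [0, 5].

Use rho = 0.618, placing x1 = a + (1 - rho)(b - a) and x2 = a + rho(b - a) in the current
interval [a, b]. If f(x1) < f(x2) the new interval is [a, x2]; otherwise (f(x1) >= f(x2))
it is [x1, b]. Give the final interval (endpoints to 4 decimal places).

Golden section search for min of f(x) = (x - 3)^2 on [0, 5].
Each step: x1 = a + (1 - rho)(b - a), x2 = a + rho(b - a); if f(x1) < f(x2) keep [a, x2], otherwise keep [x1, b].
Step 1: [0.0000, 5.0000], x1=1.9100 (f=1.1881), x2=3.0900 (f=0.0081); f(x1) > f(x2) => keep [1.9100, 5.0000]
Step 2: [1.9100, 5.0000], x1=3.0904 (f=0.0082), x2=3.8196 (f=0.6718); f(x1) < f(x2) => keep [1.9100, 3.8196]
Final interval: [1.9100, 3.8196]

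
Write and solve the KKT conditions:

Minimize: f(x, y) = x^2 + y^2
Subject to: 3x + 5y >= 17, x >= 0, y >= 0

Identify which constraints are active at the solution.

KKT conditions for min x^2 + y^2 s.t. 3x + 5y >= 17, x >= 0, y >= 0:
Stationarity: 2x = mu*3 + mu_x, 2y = mu*5 + mu_y, with mu, mu_x, mu_y >= 0
Complementary slackness: mu*(3x + 5y - 17) = 0, mu_x*x = 0, mu_y*y = 0
(0, 0) is infeasible (3*0 + 5*0 < 17), so if mu = 0 stationarity would force x = mu_x/2 >= 0, y = mu_y/2 >= 0 with mu_x*x = mu_y*y = 0, i.e. x = y = 0: contradiction. Hence mu > 0 and 3x + 5y = 17 is active.
Try x > 0, y > 0 (so mu_x = mu_y = 0): x = 3*mu/2, y = 5*mu/2
Substitute: 3*(3*mu/2) + 5*(5*mu/2) = 17
  mu*34/2 = 17 => mu = 1
x* = 3/2 > 0, y* = 5/2 > 0, consistent with mu_x = mu_y = 0.
f is convex and the constraints are linear, so this KKT point is the global minimum.
f* = 17/2
Active constraints: 3x + 5y >= 17 (holds with equality, mu = 1 > 0); x >= 0 and y >= 0 are inactive (mu_x = mu_y = 0).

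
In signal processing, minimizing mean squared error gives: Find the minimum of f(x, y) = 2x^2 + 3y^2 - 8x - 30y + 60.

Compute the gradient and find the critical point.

f(x,y) = 2x^2 + 3y^2 - 8x - 30y + 60
df/dx = 4x + (-8) = 0  =>  x = 2
df/dy = 6y + (-30) = 0  =>  y = 5
f(2, 5) = 2*(2)^2 + 3*(5)^2 + -8*(2) + -30*(5) + 60 = -23
Hessian is diagonal with entries 4, 6 > 0, so this is a minimum.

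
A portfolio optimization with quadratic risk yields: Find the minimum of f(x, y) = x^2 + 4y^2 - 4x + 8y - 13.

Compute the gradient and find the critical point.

f(x,y) = x^2 + 4y^2 - 4x + 8y - 13
df/dx = 2x + (-4) = 0  =>  x = 2
df/dy = 8y + (8) = 0  =>  y = -1
f(2, -1) = 1*(2)^2 + 4*(-1)^2 + -4*(2) + 8*(-1) + -13 = -21
Hessian is diagonal with entries 2, 8 > 0, so this is a minimum.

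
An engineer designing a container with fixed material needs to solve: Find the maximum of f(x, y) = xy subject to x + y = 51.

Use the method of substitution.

Substitute y = 51 - x into f(x,y) = xy:
g(x) = x(51 - x) = 51x - x^2
g'(x) = 51 - 2x = 0  =>  x = 51/2
y = 51 - 51/2 = 51/2
Maximum value = (51/2) * (51/2) = 2601/4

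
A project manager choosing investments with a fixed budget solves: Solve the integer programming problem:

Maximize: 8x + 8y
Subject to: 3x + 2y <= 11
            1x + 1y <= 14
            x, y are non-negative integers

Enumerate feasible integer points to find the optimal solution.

Constraint 1: 3x + 2y <= 11
Constraint 2: 1x + 1y <= 14
Feasible x range (need y >= 0): 0 <= x <= min(11/3, 14/1) => x in {0, ..., 3}.
Enumerate feasible integer points row by row (the coefficient of y is 8 > 0, so for each x the largest feasible y gives the best value):
  x = 0: y <= min((11 - 3*0)/2, (14 - 1*0)/1) => y in {0, ..., 5}; best 8*0 + 8*5 = 40
  x = 1: y <= min((11 - 3*1)/2, (14 - 1*1)/1) => y in {0, ..., 4}; best 8*1 + 8*4 = 40
  x = 2: y <= min((11 - 3*2)/2, (14 - 1*2)/1) => y in {0, ..., 2}; best 8*2 + 8*2 = 32
  x = 3: y <= min((11 - 3*3)/2, (14 - 1*3)/1) => y in {0, ..., 1}; best 8*3 + 8*1 = 32
The maximum 8x + 8y = 40 is achieved at x = 0, y = 5.
(The same value 40 is also attained at (1, 4).)
Check: 3*0 + 2*5 = 10 <= 11 and 1*0 + 1*5 = 5 <= 14.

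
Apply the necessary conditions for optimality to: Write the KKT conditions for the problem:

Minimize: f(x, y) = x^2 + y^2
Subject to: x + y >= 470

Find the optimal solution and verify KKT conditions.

KKT conditions for min x^2 + y^2 s.t. x + y >= 470:
Stationarity: 2x = mu, 2y = mu
So x = y = mu/2.
Complementary slackness: mu*(x + y - 470) = 0
Primal feasibility: x + y >= 470; dual feasibility: mu >= 0
If mu = 0 then x = y = 0, but 0 + 0 < 470 is infeasible, so the constraint is active.
Constraint active: x + y = 2*(mu/2) = 470 => mu = 470
x = y = 235, f = 110450
Verify: stationarity 2*235 = 470 = mu; primal 235 + 235 = 470 >= 470; dual mu = 470 >= 0; complementary slackness 470*(470 - 470) = 0. All KKT conditions hold.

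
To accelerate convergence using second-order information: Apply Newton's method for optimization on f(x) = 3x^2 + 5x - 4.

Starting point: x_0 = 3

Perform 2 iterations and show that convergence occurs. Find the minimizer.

f(x) = 3x^2 + 5x - 4, f'(x) = 6x + (5), f''(x) = 6
Step 1: f'(3) = 23, x_1 = 3 - 23/6 = -5/6
Step 2: f'(-5/6) = 0, x_2 = -5/6 (converged)
Newton's method converges in 1 step for quadratics.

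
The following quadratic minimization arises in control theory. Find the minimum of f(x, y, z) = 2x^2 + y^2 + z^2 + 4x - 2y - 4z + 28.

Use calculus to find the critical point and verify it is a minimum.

f(x,y,z) = 2x^2 + y^2 + z^2 + 4x - 2y - 4z + 28
df/dx = 4x + (4) = 0 => x = -1
df/dy = 2y + (-2) = 0 => y = 1
df/dz = 2z + (-4) = 0 => z = 2
f(-1,1,2) = 2*(-1)^2 + 1*(1)^2 + 1*(2)^2 + 4*(-1) + -2*(1) + -4*(2) + 28 = 21
Hessian is diagonal with entries 4, 2, 2 > 0, confirmed minimum.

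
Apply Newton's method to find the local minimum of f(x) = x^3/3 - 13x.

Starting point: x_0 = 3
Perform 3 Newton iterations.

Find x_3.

f(x) = x^3/3 - 13x
f'(x) = x^2 - 13, f''(x) = 2x
Newton update: x_{n+1} = x_n - (x_n^2 - 13)/(2*x_n)
Step 1: x_0 = 3, f'=-4, f''=6, x_1 = 11/3
Step 2: x_1 = 11/3, f'=4/9, f''=22/3, x_2 = 119/33
Step 3: x_2 = 119/33, f'=4/1089, f''=238/33, x_3 = 14159/3927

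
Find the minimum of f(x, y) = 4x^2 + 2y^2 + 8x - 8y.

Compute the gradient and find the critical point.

f(x,y) = 4x^2 + 2y^2 + 8x - 8y
df/dx = 8x + (8) = 0  =>  x = -1
df/dy = 4y + (-8) = 0  =>  y = 2
f(-1, 2) = 4*(-1)^2 + 2*(2)^2 + 8*(-1) + -8*(2) = -12
Hessian is diagonal with entries 8, 4 > 0, so this is a minimum.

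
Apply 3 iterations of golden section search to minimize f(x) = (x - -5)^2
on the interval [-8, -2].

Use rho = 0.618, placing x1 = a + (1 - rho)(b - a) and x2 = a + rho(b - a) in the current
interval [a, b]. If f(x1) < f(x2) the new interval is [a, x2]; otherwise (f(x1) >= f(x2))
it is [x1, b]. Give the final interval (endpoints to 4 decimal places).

Golden section search for min of f(x) = (x - -5)^2 on [-8, -2].
Each step: x1 = a + (1 - rho)(b - a), x2 = a + rho(b - a); if f(x1) < f(x2) keep [a, x2], otherwise keep [x1, b].
Step 1: [-8.0000, -2.0000], x1=-5.7080 (f=0.5013), x2=-4.2920 (f=0.5013); f(x1) = f(x2) (tie, not '<') => keep [-5.7080, -2.0000]
Step 2: [-5.7080, -2.0000], x1=-4.2915 (f=0.5019), x2=-3.4165 (f=2.5076); f(x1) < f(x2) => keep [-5.7080, -3.4165]
Step 3: [-5.7080, -3.4165], x1=-4.8326 (f=0.0280), x2=-4.2918 (f=0.5015); f(x1) < f(x2) => keep [-5.7080, -4.2918]
Final interval: [-5.7080, -4.2918]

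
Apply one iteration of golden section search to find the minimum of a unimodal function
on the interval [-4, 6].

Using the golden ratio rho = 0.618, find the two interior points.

Golden section search on [-4, 6].
Golden ratio rho = 0.618 (approx).
Interior points:
  x_1 = -4 + (1-0.618)*10 = -0.1800
  x_2 = -4 + 0.618*10 = 2.1800
Compare f(x_1) and f(x_2) to determine which subinterval to keep.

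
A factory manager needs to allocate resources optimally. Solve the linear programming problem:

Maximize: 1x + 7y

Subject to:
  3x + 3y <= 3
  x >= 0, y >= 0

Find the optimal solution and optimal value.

The feasible region has vertices at [(0, 0), (1, 0), (0, 1)].
Checking objective 1x + 7y at each vertex:
  (0, 0): 1*0 + 7*0 = 0
  (1, 0): 1*1 + 7*0 = 1
  (0, 1): 1*0 + 7*1 = 7
Maximum is 7 at (0, 1).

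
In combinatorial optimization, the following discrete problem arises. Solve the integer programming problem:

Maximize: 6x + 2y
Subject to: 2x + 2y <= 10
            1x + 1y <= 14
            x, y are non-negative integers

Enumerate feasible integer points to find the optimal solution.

Constraint 1: 2x + 2y <= 10
Constraint 2: 1x + 1y <= 14
Feasible x range (need y >= 0): 0 <= x <= min(10/2, 14/1) => x in {0, ..., 5}.
Enumerate feasible integer points row by row (the coefficient of y is 2 > 0, so for each x the largest feasible y gives the best value):
  x = 0: y <= min((10 - 2*0)/2, (14 - 1*0)/1) => y in {0, ..., 5}; best 6*0 + 2*5 = 10
  x = 1: y <= min((10 - 2*1)/2, (14 - 1*1)/1) => y in {0, ..., 4}; best 6*1 + 2*4 = 14
  x = 2: y <= min((10 - 2*2)/2, (14 - 1*2)/1) => y in {0, ..., 3}; best 6*2 + 2*3 = 18
  x = 3: y <= min((10 - 2*3)/2, (14 - 1*3)/1) => y in {0, ..., 2}; best 6*3 + 2*2 = 22
  x = 4: y <= min((10 - 2*4)/2, (14 - 1*4)/1) => y in {0, ..., 1}; best 6*4 + 2*1 = 26
  x = 5: y <= min((10 - 2*5)/2, (14 - 1*5)/1) => y in {0}; best 6*5 + 2*0 = 30
The maximum 6x + 2y = 30 is achieved at x = 5, y = 0.
Check: 2*5 + 2*0 = 10 <= 10 and 1*5 + 1*0 = 5 <= 14.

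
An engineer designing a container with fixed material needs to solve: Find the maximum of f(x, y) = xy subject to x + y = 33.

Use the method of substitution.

Substitute y = 33 - x into f(x,y) = xy:
g(x) = x(33 - x) = 33x - x^2
g'(x) = 33 - 2x = 0  =>  x = 33/2
y = 33 - 33/2 = 33/2
Maximum value = (33/2) * (33/2) = 1089/4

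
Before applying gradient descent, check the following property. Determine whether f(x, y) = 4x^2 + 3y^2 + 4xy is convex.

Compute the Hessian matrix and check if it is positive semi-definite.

f(x,y) = 4x^2 + 3y^2 + 4xy
Hessian H = [[8, 4], [4, 6]]
trace(H) = 14, det(H) = 32
Eigenvalues: (14 +/- sqrt(68)) / 2 = 11.12, 2.877
Since both eigenvalues > 0, f is convex.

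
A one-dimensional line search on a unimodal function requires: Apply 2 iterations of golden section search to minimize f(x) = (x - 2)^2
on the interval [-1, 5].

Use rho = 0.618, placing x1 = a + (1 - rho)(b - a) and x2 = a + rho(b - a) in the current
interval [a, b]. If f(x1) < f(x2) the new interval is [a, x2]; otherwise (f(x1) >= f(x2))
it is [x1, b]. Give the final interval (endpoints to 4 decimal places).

Golden section search for min of f(x) = (x - 2)^2 on [-1, 5].
Each step: x1 = a + (1 - rho)(b - a), x2 = a + rho(b - a); if f(x1) < f(x2) keep [a, x2], otherwise keep [x1, b].
Step 1: [-1.0000, 5.0000], x1=1.2920 (f=0.5013), x2=2.7080 (f=0.5013); f(x1) = f(x2) (tie, not '<') => keep [1.2920, 5.0000]
Step 2: [1.2920, 5.0000], x1=2.7085 (f=0.5019), x2=3.5835 (f=2.5076); f(x1) < f(x2) => keep [1.2920, 3.5835]
Final interval: [1.2920, 3.5835]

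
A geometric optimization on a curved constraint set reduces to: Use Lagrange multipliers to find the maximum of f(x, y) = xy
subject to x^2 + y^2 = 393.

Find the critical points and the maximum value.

Lagrange conditions: y = 2*lambda*x and x = 2*lambda*y
If x = 0 then y = 0, violating the constraint, so x, y != 0.
Dividing: y/x = x/y => x^2 = y^2 => y = x or y = -x
Constraint: 2x^2 = 393 => x^2 = 393/2 => x = +/-sqrt(393/2)
Critical points: (sqrt(393/2), sqrt(393/2)), (-sqrt(393/2), -sqrt(393/2)), (sqrt(393/2), -sqrt(393/2)), (-sqrt(393/2), sqrt(393/2))
  y = x:  xy = x^2 = 393/2  at (sqrt(393/2), sqrt(393/2)) and (-sqrt(393/2), -sqrt(393/2))
  y = -x: xy = -x^2 = -393/2 at (sqrt(393/2), -sqrt(393/2)) and (-sqrt(393/2), sqrt(393/2))
Maximum xy = 393/2 at (sqrt(393/2), sqrt(393/2)) and (-sqrt(393/2), -sqrt(393/2))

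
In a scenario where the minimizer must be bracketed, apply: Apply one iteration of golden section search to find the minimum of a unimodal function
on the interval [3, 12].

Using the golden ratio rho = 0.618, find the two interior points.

Golden section search on [3, 12].
Golden ratio rho = 0.618 (approx).
Interior points:
  x_1 = 3 + (1-0.618)*9 = 6.4380
  x_2 = 3 + 0.618*9 = 8.5620
Compare f(x_1) and f(x_2) to determine which subinterval to keep.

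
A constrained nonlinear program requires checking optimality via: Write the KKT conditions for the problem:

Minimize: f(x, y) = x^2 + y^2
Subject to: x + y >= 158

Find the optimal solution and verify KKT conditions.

KKT conditions for min x^2 + y^2 s.t. x + y >= 158:
Stationarity: 2x = mu, 2y = mu
So x = y = mu/2.
Complementary slackness: mu*(x + y - 158) = 0
Primal feasibility: x + y >= 158; dual feasibility: mu >= 0
If mu = 0 then x = y = 0, but 0 + 0 < 158 is infeasible, so the constraint is active.
Constraint active: x + y = 2*(mu/2) = 158 => mu = 158
x = y = 79, f = 12482
Verify: stationarity 2*79 = 158 = mu; primal 79 + 79 = 158 >= 158; dual mu = 158 >= 0; complementary slackness 158*(158 - 158) = 0. All KKT conditions hold.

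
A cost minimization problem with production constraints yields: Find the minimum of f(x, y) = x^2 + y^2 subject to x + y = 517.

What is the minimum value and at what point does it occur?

Substitute y = 517 - x into f(x,y) = x^2 + y^2:
g(x) = x^2 + (517 - x)^2 = 2x^2 - 1034x + 267289
g'(x) = 4x - 1034 = 0  =>  x = 517/2
y = 517 - 517/2 = 517/2
Minimum value = (517/2)^2 + (517/2)^2 = 267289/2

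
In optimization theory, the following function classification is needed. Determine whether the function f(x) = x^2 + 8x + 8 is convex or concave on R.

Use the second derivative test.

f(x) = x^2 + 8x + 8
f'(x) = 2x + 8
f''(x) = 2
Since f''(x) = 2 > 0 for all x, f is convex on R.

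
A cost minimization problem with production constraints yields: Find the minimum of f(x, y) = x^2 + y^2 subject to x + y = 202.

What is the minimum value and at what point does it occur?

Substitute y = 202 - x into f(x,y) = x^2 + y^2:
g(x) = x^2 + (202 - x)^2 = 2x^2 - 404x + 40804
g'(x) = 4x - 404 = 0  =>  x = 101
y = 202 - 101 = 101
Minimum value = 101^2 + 101^2 = 20402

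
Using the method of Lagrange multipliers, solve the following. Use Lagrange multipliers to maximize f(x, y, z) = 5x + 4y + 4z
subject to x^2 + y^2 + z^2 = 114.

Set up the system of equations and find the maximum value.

Lagrange conditions: 5 = 2*lambda*x, 4 = 2*lambda*y, 4 = 2*lambda*z
So x:5 = y:4 = z:4, i.e. x = 5t, y = 4t, z = 4t
Constraint: t^2*(5^2 + 4^2 + 4^2) = 114
  t^2 * 57 = 114  =>  t = sqrt(2)
Maximum = 5*5t + 4*4t + 4*4t = 57*sqrt(2) = sqrt(6498)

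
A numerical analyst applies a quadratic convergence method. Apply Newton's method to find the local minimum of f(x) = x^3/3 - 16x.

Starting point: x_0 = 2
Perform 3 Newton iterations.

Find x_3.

f(x) = x^3/3 - 16x
f'(x) = x^2 - 16, f''(x) = 2x
Newton update: x_{n+1} = x_n - (x_n^2 - 16)/(2*x_n)
Step 1: x_0 = 2, f'=-12, f''=4, x_1 = 5
Step 2: x_1 = 5, f'=9, f''=10, x_2 = 41/10
Step 3: x_2 = 41/10, f'=81/100, f''=41/5, x_3 = 3281/820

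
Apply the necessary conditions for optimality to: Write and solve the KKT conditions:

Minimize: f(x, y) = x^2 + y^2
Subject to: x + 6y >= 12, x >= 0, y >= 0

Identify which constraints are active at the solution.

KKT conditions for min x^2 + y^2 s.t. 1x + 6y >= 12, x >= 0, y >= 0:
Stationarity: 2x = mu*1 + mu_x, 2y = mu*6 + mu_y, with mu, mu_x, mu_y >= 0
Complementary slackness: mu*(x + 6y - 12) = 0, mu_x*x = 0, mu_y*y = 0
(0, 0) is infeasible (1*0 + 6*0 < 12), so if mu = 0 stationarity would force x = mu_x/2 >= 0, y = mu_y/2 >= 0 with mu_x*x = mu_y*y = 0, i.e. x = y = 0: contradiction. Hence mu > 0 and x + 6y = 12 is active.
Try x > 0, y > 0 (so mu_x = mu_y = 0): x = 1*mu/2, y = 6*mu/2
Substitute: 1*(1*mu/2) + 6*(6*mu/2) = 12
  mu*37/2 = 12 => mu = 24/37
x* = 12/37 > 0, y* = 72/37 > 0, consistent with mu_x = mu_y = 0.
f is convex and the constraints are linear, so this KKT point is the global minimum.
f* = 144/37
Active constraints: x + 6y >= 12 (holds with equality, mu = 24/37 > 0); x >= 0 and y >= 0 are inactive (mu_x = mu_y = 0).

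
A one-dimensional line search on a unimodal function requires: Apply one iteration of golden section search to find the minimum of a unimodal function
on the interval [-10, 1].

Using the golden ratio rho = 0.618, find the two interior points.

Golden section search on [-10, 1].
Golden ratio rho = 0.618 (approx).
Interior points:
  x_1 = -10 + (1-0.618)*11 = -5.7980
  x_2 = -10 + 0.618*11 = -3.2020
Compare f(x_1) and f(x_2) to determine which subinterval to keep.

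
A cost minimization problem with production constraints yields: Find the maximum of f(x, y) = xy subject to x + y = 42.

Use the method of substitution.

Substitute y = 42 - x into f(x,y) = xy:
g(x) = x(42 - x) = 42x - x^2
g'(x) = 42 - 2x = 0  =>  x = 21
y = 42 - 21 = 21
Maximum value = 21 * 21 = 441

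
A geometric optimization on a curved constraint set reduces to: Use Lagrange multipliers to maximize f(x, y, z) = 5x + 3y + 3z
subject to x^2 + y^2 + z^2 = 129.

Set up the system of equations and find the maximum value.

Lagrange conditions: 5 = 2*lambda*x, 3 = 2*lambda*y, 3 = 2*lambda*z
So x:5 = y:3 = z:3, i.e. x = 5t, y = 3t, z = 3t
Constraint: t^2*(5^2 + 3^2 + 3^2) = 129
  t^2 * 43 = 129  =>  t = sqrt(3)
Maximum = 5*5t + 3*3t + 3*3t = 43*sqrt(3) = sqrt(5547)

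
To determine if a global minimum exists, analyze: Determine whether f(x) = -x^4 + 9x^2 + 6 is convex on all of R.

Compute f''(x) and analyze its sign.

f(x) = -x^4 + 9x^2 + 6
f'(x) = -4x^3 + 18x
f''(x) = -12x^2 + 18
f''(x) = -12x^2 + 18 -> -inf as |x| -> inf
Therefore, f is not globally convex on R.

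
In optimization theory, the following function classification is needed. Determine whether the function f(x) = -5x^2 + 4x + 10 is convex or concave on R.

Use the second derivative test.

f(x) = -5x^2 + 4x + 10
f'(x) = -10x + 4
f''(x) = -10
Since f''(x) = -10 < 0 for all x, f is concave on R.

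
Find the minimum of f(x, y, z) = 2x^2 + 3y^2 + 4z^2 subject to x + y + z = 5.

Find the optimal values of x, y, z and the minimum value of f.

Using Lagrange multipliers on f = 2x^2 + 3y^2 + 4z^2 with constraint x + y + z = 5:
Conditions: 2*2*x = lambda, 2*3*y = lambda, 2*4*z = lambda
So x = lambda/4, y = lambda/6, z = lambda/8
Substituting into constraint: lambda * (13/24) = 5
lambda = 120/13
x = 30/13, y = 20/13, z = 15/13
Minimum value = 300/13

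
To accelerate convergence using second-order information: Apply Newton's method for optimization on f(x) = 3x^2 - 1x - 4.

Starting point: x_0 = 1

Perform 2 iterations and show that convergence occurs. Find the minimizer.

f(x) = 3x^2 - 1x - 4, f'(x) = 6x + (-1), f''(x) = 6
Step 1: f'(1) = 5, x_1 = 1 - 5/6 = 1/6
Step 2: f'(1/6) = 0, x_2 = 1/6 (converged)
Newton's method converges in 1 step for quadratics.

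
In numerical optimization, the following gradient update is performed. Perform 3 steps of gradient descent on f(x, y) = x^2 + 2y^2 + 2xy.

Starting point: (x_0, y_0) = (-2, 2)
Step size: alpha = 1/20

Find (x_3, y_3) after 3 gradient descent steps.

f(x,y) = x^2 + 2y^2 + 2xy
grad_x = 2x + 2y, grad_y = 4y + 2x
Step 1: grad = (0, 4), (-2, 9/5)
Step 2: grad = (-2/5, 16/5), (-99/50, 41/25)
Step 3: grad = (-17/25, 13/5), (-973/500, 151/100)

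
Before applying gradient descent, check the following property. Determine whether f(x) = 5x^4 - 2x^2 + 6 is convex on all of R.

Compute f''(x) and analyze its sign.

f(x) = 5x^4 - 2x^2 + 6
f'(x) = 20x^3 + -4x
f''(x) = 60x^2 + -4
f''(0) = -4 < 0, so not convex near x = 0
Therefore, f is not globally convex on R.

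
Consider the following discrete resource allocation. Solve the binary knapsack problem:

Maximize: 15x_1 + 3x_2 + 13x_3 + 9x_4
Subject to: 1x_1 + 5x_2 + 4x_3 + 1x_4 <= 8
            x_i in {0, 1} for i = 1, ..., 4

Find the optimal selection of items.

Items: item 1 (v=15, w=1), item 2 (v=3, w=5), item 3 (v=13, w=4), item 4 (v=9, w=1)
Capacity: 8
Checking all 16 subsets (w = total weight, v = total value):
  {}: w = 0, v = 0
  {1}: w = 1, v = 15
  {2}: w = 5, v = 3
  {3}: w = 4, v = 13
  {4}: w = 1, v = 9
  {1, 2}: w = 6, v = 18
  {1, 3}: w = 5, v = 28
  {1, 4}: w = 2, v = 24
  {2, 3}: w = 9 > 8, infeasible
  {2, 4}: w = 6, v = 12
  {3, 4}: w = 5, v = 22
  {1, 2, 3}: w = 10 > 8, infeasible
  {1, 2, 4}: w = 7, v = 27
  {1, 3, 4}: w = 6, v = 37
  {2, 3, 4}: w = 10 > 8, infeasible
  {1, 2, 3, 4}: w = 11 > 8, infeasible
Best feasible subset: items [1, 3, 4]
Total weight: 6 <= 8, total value: 37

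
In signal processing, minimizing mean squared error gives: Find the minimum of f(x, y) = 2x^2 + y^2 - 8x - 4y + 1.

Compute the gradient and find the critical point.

f(x,y) = 2x^2 + y^2 - 8x - 4y + 1
df/dx = 4x + (-8) = 0  =>  x = 2
df/dy = 2y + (-4) = 0  =>  y = 2
f(2, 2) = 2*(2)^2 + 1*(2)^2 + -8*(2) + -4*(2) + 1 = -11
Hessian is diagonal with entries 4, 2 > 0, so this is a minimum.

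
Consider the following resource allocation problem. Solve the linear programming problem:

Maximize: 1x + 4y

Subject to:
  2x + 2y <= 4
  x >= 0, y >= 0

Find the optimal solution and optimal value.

The feasible region has vertices at [(0, 0), (2, 0), (0, 2)].
Checking objective 1x + 4y at each vertex:
  (0, 0): 1*0 + 4*0 = 0
  (2, 0): 1*2 + 4*0 = 2
  (0, 2): 1*0 + 4*2 = 8
Maximum is 8 at (0, 2).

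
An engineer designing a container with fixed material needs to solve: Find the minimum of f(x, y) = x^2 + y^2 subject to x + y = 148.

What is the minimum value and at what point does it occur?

Substitute y = 148 - x into f(x,y) = x^2 + y^2:
g(x) = x^2 + (148 - x)^2 = 2x^2 - 296x + 21904
g'(x) = 4x - 296 = 0  =>  x = 74
y = 148 - 74 = 74
Minimum value = 74^2 + 74^2 = 10952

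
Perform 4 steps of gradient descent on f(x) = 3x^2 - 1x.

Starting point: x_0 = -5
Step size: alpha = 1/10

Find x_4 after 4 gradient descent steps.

f(x) = 3x^2 - 1x, f'(x) = 6x + (-1)
Step 1: f'(-5) = -31, x_1 = -5 - 1/10 * -31 = -19/10
Step 2: f'(-19/10) = -62/5, x_2 = -19/10 - 1/10 * -62/5 = -33/50
Step 3: f'(-33/50) = -124/25, x_3 = -33/50 - 1/10 * -124/25 = -41/250
Step 4: f'(-41/250) = -248/125, x_4 = -41/250 - 1/10 * -248/125 = 43/1250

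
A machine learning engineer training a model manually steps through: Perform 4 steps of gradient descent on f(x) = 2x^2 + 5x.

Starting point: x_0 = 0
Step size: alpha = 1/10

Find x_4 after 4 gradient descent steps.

f(x) = 2x^2 + 5x, f'(x) = 4x + (5)
Step 1: f'(0) = 5, x_1 = 0 - 1/10 * 5 = -1/2
Step 2: f'(-1/2) = 3, x_2 = -1/2 - 1/10 * 3 = -4/5
Step 3: f'(-4/5) = 9/5, x_3 = -4/5 - 1/10 * 9/5 = -49/50
Step 4: f'(-49/50) = 27/25, x_4 = -49/50 - 1/10 * 27/25 = -136/125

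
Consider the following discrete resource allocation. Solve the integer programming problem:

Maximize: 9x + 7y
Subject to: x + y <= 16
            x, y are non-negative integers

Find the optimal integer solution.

Objective: 9x + 7y, constraint: x + y <= 16
Coefficient of x is 9 >= coefficient of y is 7, so allocate the entire budget to x.
Optimal: x = 16, y = 0, value = 144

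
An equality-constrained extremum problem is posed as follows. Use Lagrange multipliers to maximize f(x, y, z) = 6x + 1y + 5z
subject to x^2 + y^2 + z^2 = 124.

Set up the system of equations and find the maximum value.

Lagrange conditions: 6 = 2*lambda*x, 1 = 2*lambda*y, 5 = 2*lambda*z
So x:6 = y:1 = z:5, i.e. x = 6t, y = 1t, z = 5t
Constraint: t^2*(6^2 + 1^2 + 5^2) = 124
  t^2 * 62 = 124  =>  t = sqrt(2)
Maximum = 6*6t + 1*1t + 5*5t = 62*sqrt(2) = sqrt(7688)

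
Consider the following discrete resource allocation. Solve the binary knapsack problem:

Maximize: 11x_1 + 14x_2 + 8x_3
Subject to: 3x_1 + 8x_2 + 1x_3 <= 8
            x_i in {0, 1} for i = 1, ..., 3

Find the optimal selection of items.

Items: item 1 (v=11, w=3), item 2 (v=14, w=8), item 3 (v=8, w=1)
Capacity: 8
Checking all 8 subsets (w = total weight, v = total value):
  {}: w = 0, v = 0
  {1}: w = 3, v = 11
  {2}: w = 8, v = 14
  {3}: w = 1, v = 8
  {1, 2}: w = 11 > 8, infeasible
  {1, 3}: w = 4, v = 19
  {2, 3}: w = 9 > 8, infeasible
  {1, 2, 3}: w = 12 > 8, infeasible
Best feasible subset: items [1, 3]
Total weight: 4 <= 8, total value: 19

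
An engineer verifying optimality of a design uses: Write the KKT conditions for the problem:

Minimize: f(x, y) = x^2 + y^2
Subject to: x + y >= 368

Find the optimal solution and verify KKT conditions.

KKT conditions for min x^2 + y^2 s.t. x + y >= 368:
Stationarity: 2x = mu, 2y = mu
So x = y = mu/2.
Complementary slackness: mu*(x + y - 368) = 0
Primal feasibility: x + y >= 368; dual feasibility: mu >= 0
If mu = 0 then x = y = 0, but 0 + 0 < 368 is infeasible, so the constraint is active.
Constraint active: x + y = 2*(mu/2) = 368 => mu = 368
x = y = 184, f = 67712
Verify: stationarity 2*184 = 368 = mu; primal 184 + 184 = 368 >= 368; dual mu = 368 >= 0; complementary slackness 368*(368 - 368) = 0. All KKT conditions hold.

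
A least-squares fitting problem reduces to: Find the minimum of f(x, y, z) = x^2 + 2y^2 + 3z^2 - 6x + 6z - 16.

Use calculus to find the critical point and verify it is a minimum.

f(x,y,z) = x^2 + 2y^2 + 3z^2 - 6x + 6z - 16
df/dx = 2x + (-6) = 0 => x = 3
df/dy = 4y + (0) = 0 => y = 0
df/dz = 6z + (6) = 0 => z = -1
f(3,0,-1) = 1*(3)^2 + 2*(0)^2 + 3*(-1)^2 + -6*(3) + 6*(-1) + -16 = -28
Hessian is diagonal with entries 2, 4, 6 > 0, confirmed minimum.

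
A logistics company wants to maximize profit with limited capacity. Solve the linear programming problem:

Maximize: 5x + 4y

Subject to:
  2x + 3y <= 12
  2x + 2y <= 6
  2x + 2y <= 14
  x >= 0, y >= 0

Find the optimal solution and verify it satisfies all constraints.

Feasible vertices: (0, 0), (0, 3), (3, 0)
Objective 5x + 4y at each vertex:
  (0, 0): 0
  (0, 3): 12
  (3, 0): 15
Maximum is 15 at (3, 0).
Verify constraints at (x, y) = (3, 0):
  2*3 + 3*0 = 6 <= 12
  2*3 + 2*0 = 6 <= 6 (active)
  2*3 + 2*0 = 6 <= 14
  x = 3 >= 0, y = 0 >= 0. All constraints satisfied.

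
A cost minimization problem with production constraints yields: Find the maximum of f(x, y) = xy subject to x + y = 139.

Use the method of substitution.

Substitute y = 139 - x into f(x,y) = xy:
g(x) = x(139 - x) = 139x - x^2
g'(x) = 139 - 2x = 0  =>  x = 139/2
y = 139 - 139/2 = 139/2
Maximum value = (139/2) * (139/2) = 19321/4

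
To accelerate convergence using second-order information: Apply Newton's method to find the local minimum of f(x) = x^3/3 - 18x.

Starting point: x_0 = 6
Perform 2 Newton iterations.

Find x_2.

f(x) = x^3/3 - 18x
f'(x) = x^2 - 18, f''(x) = 2x
Newton update: x_{n+1} = x_n - (x_n^2 - 18)/(2*x_n)
Step 1: x_0 = 6, f'=18, f''=12, x_1 = 9/2
Step 2: x_1 = 9/2, f'=9/4, f''=9, x_2 = 17/4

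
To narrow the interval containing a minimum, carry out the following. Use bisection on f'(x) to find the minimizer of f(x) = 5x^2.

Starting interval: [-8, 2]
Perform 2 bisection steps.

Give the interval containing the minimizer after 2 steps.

Finding critical point of f(x) = 5x^2 using bisection on f'(x) = 10x + 0.
f'(x) = 0 when x = 0.
Starting interval: [-8, 2]
Step 1: mid = -3, f'(mid) = -30, new interval = [-3, 2]
Step 2: mid = -1/2, f'(mid) = -5, new interval = [-1/2, 2]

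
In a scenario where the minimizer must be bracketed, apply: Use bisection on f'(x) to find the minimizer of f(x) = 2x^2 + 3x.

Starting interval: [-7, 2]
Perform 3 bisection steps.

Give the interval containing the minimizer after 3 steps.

Finding critical point of f(x) = 2x^2 + 3x using bisection on f'(x) = 4x + 3.
f'(x) = 0 when x = -3/4.
Starting interval: [-7, 2]
Step 1: mid = -5/2, f'(mid) = -7, new interval = [-5/2, 2]
Step 2: mid = -1/4, f'(mid) = 2, new interval = [-5/2, -1/4]
Step 3: mid = -11/8, f'(mid) = -5/2, new interval = [-11/8, -1/4]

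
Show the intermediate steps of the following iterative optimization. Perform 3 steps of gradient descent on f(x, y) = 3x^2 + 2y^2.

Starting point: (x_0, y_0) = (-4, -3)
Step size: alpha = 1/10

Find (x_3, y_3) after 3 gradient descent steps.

f(x,y) = 3x^2 + 2y^2
grad_x = 6x + 0y, grad_y = 4y + 0x
Step 1: grad = (-24, -12), (-8/5, -9/5)
Step 2: grad = (-48/5, -36/5), (-16/25, -27/25)
Step 3: grad = (-96/25, -108/25), (-32/125, -81/125)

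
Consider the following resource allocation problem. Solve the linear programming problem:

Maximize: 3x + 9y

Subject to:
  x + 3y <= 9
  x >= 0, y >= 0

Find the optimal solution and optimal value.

The feasible region has vertices at [(0, 0), (9, 0), (0, 3)].
Checking objective 3x + 9y at each vertex:
  (0, 0): 3*0 + 9*0 = 0
  (9, 0): 3*9 + 9*0 = 27
  (0, 3): 3*0 + 9*3 = 27
Maximum is 27 at (9, 0).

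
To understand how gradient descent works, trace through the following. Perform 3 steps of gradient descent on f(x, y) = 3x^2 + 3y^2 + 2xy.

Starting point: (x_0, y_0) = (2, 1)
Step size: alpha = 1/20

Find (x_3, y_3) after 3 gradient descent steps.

f(x,y) = 3x^2 + 3y^2 + 2xy
grad_x = 6x + 2y, grad_y = 6y + 2x
Step 1: grad = (14, 10), (13/10, 1/2)
Step 2: grad = (44/5, 28/5), (43/50, 11/50)
Step 3: grad = (28/5, 76/25), (29/50, 17/250)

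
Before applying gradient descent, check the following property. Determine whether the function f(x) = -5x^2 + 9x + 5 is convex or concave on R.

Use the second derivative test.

f(x) = -5x^2 + 9x + 5
f'(x) = -10x + 9
f''(x) = -10
Since f''(x) = -10 < 0 for all x, f is concave on R.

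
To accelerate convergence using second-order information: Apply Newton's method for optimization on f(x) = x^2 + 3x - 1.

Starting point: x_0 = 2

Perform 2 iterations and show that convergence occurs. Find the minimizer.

f(x) = x^2 + 3x - 1, f'(x) = 2x + (3), f''(x) = 2
Step 1: f'(2) = 7, x_1 = 2 - 7/2 = -3/2
Step 2: f'(-3/2) = 0, x_2 = -3/2 (converged)
Newton's method converges in 1 step for quadratics.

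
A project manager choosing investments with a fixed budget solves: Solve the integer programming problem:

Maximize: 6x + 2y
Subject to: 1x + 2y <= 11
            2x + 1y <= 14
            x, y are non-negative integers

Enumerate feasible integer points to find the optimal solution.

Constraint 1: 1x + 2y <= 11
Constraint 2: 2x + 1y <= 14
Feasible x range (need y >= 0): 0 <= x <= min(11/1, 14/2) => x in {0, ..., 7}.
Enumerate feasible integer points row by row (the coefficient of y is 2 > 0, so for each x the largest feasible y gives the best value):
  x = 0: y <= min((11 - 1*0)/2, (14 - 2*0)/1) => y in {0, ..., 5}; best 6*0 + 2*5 = 10
  x = 1: y <= min((11 - 1*1)/2, (14 - 2*1)/1) => y in {0, ..., 5}; best 6*1 + 2*5 = 16
  x = 2: y <= min((11 - 1*2)/2, (14 - 2*2)/1) => y in {0, ..., 4}; best 6*2 + 2*4 = 20
  x = 3: y <= min((11 - 1*3)/2, (14 - 2*3)/1) => y in {0, ..., 4}; best 6*3 + 2*4 = 26
  x = 4: y <= min((11 - 1*4)/2, (14 - 2*4)/1) => y in {0, ..., 3}; best 6*4 + 2*3 = 30
  x = 5: y <= min((11 - 1*5)/2, (14 - 2*5)/1) => y in {0, ..., 3}; best 6*5 + 2*3 = 36
  x = 6: y <= min((11 - 1*6)/2, (14 - 2*6)/1) => y in {0, ..., 2}; best 6*6 + 2*2 = 40
  x = 7: y <= min((11 - 1*7)/2, (14 - 2*7)/1) => y in {0}; best 6*7 + 2*0 = 42
The maximum 6x + 2y = 42 is achieved at x = 7, y = 0.
Check: 1*7 + 2*0 = 7 <= 11 and 2*7 + 1*0 = 14 <= 14.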